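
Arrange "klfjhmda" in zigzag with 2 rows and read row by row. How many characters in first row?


Zigzag "klfjhmda" into 2 rows:
Placing characters:
  'k' => row 0
  'l' => row 1
  'f' => row 0
  'j' => row 1
  'h' => row 0
  'm' => row 1
  'd' => row 0
  'a' => row 1
Rows:
  Row 0: "kfhd"
  Row 1: "ljma"
First row length: 4

4


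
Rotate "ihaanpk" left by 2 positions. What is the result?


Input: "ihaanpk", rotate left by 2
First 2 characters: "ih"
Remaining characters: "aanpk"
Concatenate remaining + first: "aanpk" + "ih" = "aanpkih"

aanpkih


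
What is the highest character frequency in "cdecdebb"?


Input: cdecdebb
Character counts:
  'b': 2
  'c': 2
  'd': 2
  'e': 2
Maximum frequency: 2

2


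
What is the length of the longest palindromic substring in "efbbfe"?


Input: "efbbfe"
Checking substrings for palindromes:
  [0:6] "efbbfe" (len 6) => palindrome
  [1:5] "fbbf" (len 4) => palindrome
  [2:4] "bb" (len 2) => palindrome
Longest palindromic substring: "efbbfe" with length 6

6


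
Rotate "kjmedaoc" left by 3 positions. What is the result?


Input: "kjmedaoc", rotate left by 3
First 3 characters: "kjm"
Remaining characters: "edaoc"
Concatenate remaining + first: "edaoc" + "kjm" = "edaockjm"

edaockjm


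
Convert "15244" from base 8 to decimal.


Input: "15244" in base 8
Positional expansion:
  Digit '1' (value 1) x 8^4 = 4096
  Digit '5' (value 5) x 8^3 = 2560
  Digit '2' (value 2) x 8^2 = 128
  Digit '4' (value 4) x 8^1 = 32
  Digit '4' (value 4) x 8^0 = 4
Sum = 6820

6820


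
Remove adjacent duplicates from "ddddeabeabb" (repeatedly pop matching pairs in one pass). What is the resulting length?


Input: ddddeabeabb
Stack-based adjacent duplicate removal:
  Read 'd': push. Stack: d
  Read 'd': matches stack top 'd' => pop. Stack: (empty)
  Read 'd': push. Stack: d
  Read 'd': matches stack top 'd' => pop. Stack: (empty)
  Read 'e': push. Stack: e
  Read 'a': push. Stack: ea
  Read 'b': push. Stack: eab
  Read 'e': push. Stack: eabe
  Read 'a': push. Stack: eabea
  Read 'b': push. Stack: eabeab
  Read 'b': matches stack top 'b' => pop. Stack: eabea
Final stack: "eabea" (length 5)

5


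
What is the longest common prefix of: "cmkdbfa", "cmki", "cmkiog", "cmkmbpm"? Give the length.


Words: cmkdbfa, cmki, cmkiog, cmkmbpm
  Position 0: all 'c' => match
  Position 1: all 'm' => match
  Position 2: all 'k' => match
  Position 3: ('d', 'i', 'i', 'm') => mismatch, stop
LCP = "cmk" (length 3)

3


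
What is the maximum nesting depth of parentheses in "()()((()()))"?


Input: "()()((()()))"
Tracking depth:
  Position 0 '(': depth becomes 1
  Position 1 ')': depth becomes 0
  Position 2 '(': depth becomes 1
  Position 3 ')': depth becomes 0
  Position 4 '(': depth becomes 1
  Position 5 '(': depth becomes 2
  Position 6 '(': depth becomes 3
  Position 7 ')': depth becomes 2
  Position 8 '(': depth becomes 3
  Position 9 ')': depth becomes 2
  Position 10 ')': depth becomes 1
  Position 11 ')': depth becomes 0
Maximum depth reached: 3

3


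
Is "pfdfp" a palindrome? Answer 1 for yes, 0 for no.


Input: pfdfp
Reversed: pfdfp
  Compare pos 0 ('p') with pos 4 ('p'): match
  Compare pos 1 ('f') with pos 3 ('f'): match
Result: palindrome

1


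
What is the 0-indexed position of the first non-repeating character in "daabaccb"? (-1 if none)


Input: daabaccb
Character frequencies:
  'a': 3
  'b': 2
  'c': 2
  'd': 1
Scanning left to right for freq == 1:
  Position 0 ('d'): unique! => answer = 0

0


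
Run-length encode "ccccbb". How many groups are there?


Input: ccccbb
Scanning for consecutive runs:
  Group 1: 'c' x 4 (positions 0-3)
  Group 2: 'b' x 2 (positions 4-5)
Total groups: 2

2


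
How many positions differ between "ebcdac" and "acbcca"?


Comparing "ebcdac" and "acbcca" position by position:
  Position 0: 'e' vs 'a' => DIFFER
  Position 1: 'b' vs 'c' => DIFFER
  Position 2: 'c' vs 'b' => DIFFER
  Position 3: 'd' vs 'c' => DIFFER
  Position 4: 'a' vs 'c' => DIFFER
  Position 5: 'c' vs 'a' => DIFFER
Positions that differ: 6

6


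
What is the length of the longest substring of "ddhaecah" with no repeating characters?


Input: "ddhaecah"
Sliding window (track last position of each char):
  Position 0 ('d'): window [0,0] length 1 -- new best
  Position 1 ('d'): repeat (last at 0), move window start to 1
  Position 1 ('d'): window [1,1] length 1
  Position 2 ('h'): window [1,2] length 2 -- new best
  Position 3 ('a'): window [1,3] length 3 -- new best
  Position 4 ('e'): window [1,4] length 4 -- new best
  Position 5 ('c'): window [1,5] length 5 -- new best
  Position 6 ('a'): repeat (last at 3), move window start to 4
  Position 6 ('a'): window [4,6] length 3
  Position 7 ('h'): window [4,7] length 4
Longest substring with no repeats: "dhaec" with length 5

5


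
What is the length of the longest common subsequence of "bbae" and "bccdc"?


LCS of "bbae" and "bccdc"
DP table:
           b    c    c    d    c
      0    0    0    0    0    0
  b   0    1    1    1    1    1
  b   0    1    1    1    1    1
  a   0    1    1    1    1    1
  e   0    1    1    1    1    1
LCS length = dp[4][5] = 1

1


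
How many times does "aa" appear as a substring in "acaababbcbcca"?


Searching for "aa" in "acaababbcbcca"
Scanning each position:
  Position 0: "ac" => no
  Position 1: "ca" => no
  Position 2: "aa" => MATCH
  Position 3: "ab" => no
  Position 4: "ba" => no
  Position 5: "ab" => no
  Position 6: "bb" => no
  Position 7: "bc" => no
  Position 8: "cb" => no
  Position 9: "bc" => no
  Position 10: "cc" => no
  Position 11: "ca" => no
Total occurrences: 1

1


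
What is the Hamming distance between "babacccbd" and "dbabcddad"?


Comparing "babacccbd" and "dbabcddad" position by position:
  Position 0: 'b' vs 'd' => differ
  Position 1: 'a' vs 'b' => differ
  Position 2: 'b' vs 'a' => differ
  Position 3: 'a' vs 'b' => differ
  Position 4: 'c' vs 'c' => same
  Position 5: 'c' vs 'd' => differ
  Position 6: 'c' vs 'd' => differ
  Position 7: 'b' vs 'a' => differ
  Position 8: 'd' vs 'd' => same
Total differences (Hamming distance): 7

7


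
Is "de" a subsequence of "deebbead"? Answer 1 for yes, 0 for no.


Check if "de" is a subsequence of "deebbead"
Greedy scan:
  Position 0 ('d'): matches sub[0] = 'd'
  Position 1 ('e'): matches sub[1] = 'e'
  Position 2 ('e'): no match needed
  Position 3 ('b'): no match needed
  Position 4 ('b'): no match needed
  Position 5 ('e'): no match needed
  Position 6 ('a'): no match needed
  Position 7 ('d'): no match needed
All 2 characters matched => is a subsequence

1


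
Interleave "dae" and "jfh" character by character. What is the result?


Interleaving "dae" and "jfh":
  Position 0: 'd' from first, 'j' from second => "dj"
  Position 1: 'a' from first, 'f' from second => "af"
  Position 2: 'e' from first, 'h' from second => "eh"
Result: djafeh

djafeh


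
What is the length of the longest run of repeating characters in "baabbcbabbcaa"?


Input: "baabbcbabbcaa"
Scanning for longest run:
  Position 1 ('a'): new char, reset run to 1
  Position 2 ('a'): continues run of 'a', length=2
  Position 3 ('b'): new char, reset run to 1
  Position 4 ('b'): continues run of 'b', length=2
  Position 5 ('c'): new char, reset run to 1
  Position 6 ('b'): new char, reset run to 1
  Position 7 ('a'): new char, reset run to 1
  Position 8 ('b'): new char, reset run to 1
  Position 9 ('b'): continues run of 'b', length=2
  Position 10 ('c'): new char, reset run to 1
  Position 11 ('a'): new char, reset run to 1
  Position 12 ('a'): continues run of 'a', length=2
Longest run: 'a' with length 2

2


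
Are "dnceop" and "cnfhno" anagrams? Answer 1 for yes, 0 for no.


Strings: "dnceop", "cnfhno"
Sorted first:  cdenop
Sorted second: cfhnno
Differ at position 1: 'd' vs 'f' => not anagrams

0


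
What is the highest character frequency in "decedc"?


Input: decedc
Character counts:
  'c': 2
  'd': 2
  'e': 2
Maximum frequency: 2

2


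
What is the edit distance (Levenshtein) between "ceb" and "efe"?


Computing edit distance: "ceb" -> "efe"
DP table:
           e    f    e
      0    1    2    3
  c   1    1    2    3
  e   2    1    2    2
  b   3    2    2    3
Edit distance = dp[3][3] = 3

3


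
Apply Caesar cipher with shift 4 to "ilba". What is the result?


Caesar cipher: shift "ilba" by 4
  'i' (pos 8) + 4 = pos 12 = 'm'
  'l' (pos 11) + 4 = pos 15 = 'p'
  'b' (pos 1) + 4 = pos 5 = 'f'
  'a' (pos 0) + 4 = pos 4 = 'e'
Result: mpfe

mpfe


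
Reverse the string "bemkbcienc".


Input: bemkbcienc
Reading characters right to left:
  Position 9: 'c'
  Position 8: 'n'
  Position 7: 'e'
  Position 6: 'i'
  Position 5: 'c'
  Position 4: 'b'
  Position 3: 'k'
  Position 2: 'm'
  Position 1: 'e'
  Position 0: 'b'
Reversed: cneicbkmeb

cneicbkmeb


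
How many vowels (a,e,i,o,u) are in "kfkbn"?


Input: kfkbn
Checking each character:
  'k' at position 0: consonant
  'f' at position 1: consonant
  'k' at position 2: consonant
  'b' at position 3: consonant
  'n' at position 4: consonant
Total vowels: 0

0


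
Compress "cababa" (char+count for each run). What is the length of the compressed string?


Input: cababa
Runs:
  'c' x 1 => "c1"
  'a' x 1 => "a1"
  'b' x 1 => "b1"
  'a' x 1 => "a1"
  'b' x 1 => "b1"
  'a' x 1 => "a1"
Compressed: "c1a1b1a1b1a1"
Compressed length: 12

12


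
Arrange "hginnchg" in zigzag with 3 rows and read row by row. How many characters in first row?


Zigzag "hginnchg" into 3 rows:
Placing characters:
  'h' => row 0
  'g' => row 1
  'i' => row 2
  'n' => row 1
  'n' => row 0
  'c' => row 1
  'h' => row 2
  'g' => row 1
Rows:
  Row 0: "hn"
  Row 1: "gncg"
  Row 2: "ih"
First row length: 2

2


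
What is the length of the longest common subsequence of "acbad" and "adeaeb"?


LCS of "acbad" and "adeaeb"
DP table:
           a    d    e    a    e    b
      0    0    0    0    0    0    0
  a   0    1    1    1    1    1    1
  c   0    1    1    1    1    1    1
  b   0    1    1    1    1    1    2
  a   0    1    1    1    2    2    2
  d   0    1    2    2    2    2    2
LCS length = dp[5][6] = 2

2


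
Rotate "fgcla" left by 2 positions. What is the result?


Input: "fgcla", rotate left by 2
First 2 characters: "fg"
Remaining characters: "cla"
Concatenate remaining + first: "cla" + "fg" = "clafg"

clafg


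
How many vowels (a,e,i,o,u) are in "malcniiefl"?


Input: malcniiefl
Checking each character:
  'm' at position 0: consonant
  'a' at position 1: vowel (running total: 1)
  'l' at position 2: consonant
  'c' at position 3: consonant
  'n' at position 4: consonant
  'i' at position 5: vowel (running total: 2)
  'i' at position 6: vowel (running total: 3)
  'e' at position 7: vowel (running total: 4)
  'f' at position 8: consonant
  'l' at position 9: consonant
Total vowels: 4

4


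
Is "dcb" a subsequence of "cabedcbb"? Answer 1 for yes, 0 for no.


Check if "dcb" is a subsequence of "cabedcbb"
Greedy scan:
  Position 0 ('c'): no match needed
  Position 1 ('a'): no match needed
  Position 2 ('b'): no match needed
  Position 3 ('e'): no match needed
  Position 4 ('d'): matches sub[0] = 'd'
  Position 5 ('c'): matches sub[1] = 'c'
  Position 6 ('b'): matches sub[2] = 'b'
  Position 7 ('b'): no match needed
All 3 characters matched => is a subsequence

1


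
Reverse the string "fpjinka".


Input: fpjinka
Reading characters right to left:
  Position 6: 'a'
  Position 5: 'k'
  Position 4: 'n'
  Position 3: 'i'
  Position 2: 'j'
  Position 1: 'p'
  Position 0: 'f'
Reversed: aknijpf

aknijpf


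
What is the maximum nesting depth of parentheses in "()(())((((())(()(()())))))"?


Input: "()(())((((())(()(()())))))"
Tracking depth:
  Position 0 '(': depth becomes 1
  Position 1 ')': depth becomes 0
  Position 2 '(': depth becomes 1
  Position 3 '(': depth becomes 2
  Position 4 ')': depth becomes 1
  Position 5 ')': depth becomes 0
  Position 6 '(': depth becomes 1
  Position 7 '(': depth becomes 2
  Position 8 '(': depth becomes 3
  Position 9 '(': depth becomes 4
  Position 10 '(': depth becomes 5
  Position 11 ')': depth becomes 4
  Position 12 ')': depth becomes 3
  Position 13 '(': depth becomes 4
  Position 14 '(': depth becomes 5
  Position 15 ')': depth becomes 4
  Position 16 '(': depth becomes 5
  Position 17 '(': depth becomes 6
  Position 18 ')': depth becomes 5
  Position 19 '(': depth becomes 6
  Position 20 ')': depth becomes 5
  Position 21 ')': depth becomes 4
  Position 22 ')': depth becomes 3
  Position 23 ')': depth becomes 2
  Position 24 ')': depth becomes 1
  Position 25 ')': depth becomes 0
Maximum depth reached: 6

6


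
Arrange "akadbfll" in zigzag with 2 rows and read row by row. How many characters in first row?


Zigzag "akadbfll" into 2 rows:
Placing characters:
  'a' => row 0
  'k' => row 1
  'a' => row 0
  'd' => row 1
  'b' => row 0
  'f' => row 1
  'l' => row 0
  'l' => row 1
Rows:
  Row 0: "aabl"
  Row 1: "kdfl"
First row length: 4

4


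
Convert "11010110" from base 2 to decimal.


Input: "11010110" in base 2
Positional expansion:
  Digit '1' (value 1) x 2^7 = 128
  Digit '1' (value 1) x 2^6 = 64
  Digit '0' (value 0) x 2^5 = 0
  Digit '1' (value 1) x 2^4 = 16
  Digit '0' (value 0) x 2^3 = 0
  Digit '1' (value 1) x 2^2 = 4
  Digit '1' (value 1) x 2^1 = 2
  Digit '0' (value 0) x 2^0 = 0
Sum = 214

214


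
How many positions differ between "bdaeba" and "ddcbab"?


Comparing "bdaeba" and "ddcbab" position by position:
  Position 0: 'b' vs 'd' => DIFFER
  Position 1: 'd' vs 'd' => same
  Position 2: 'a' vs 'c' => DIFFER
  Position 3: 'e' vs 'b' => DIFFER
  Position 4: 'b' vs 'a' => DIFFER
  Position 5: 'a' vs 'b' => DIFFER
Positions that differ: 5

5


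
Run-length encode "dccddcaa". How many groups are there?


Input: dccddcaa
Scanning for consecutive runs:
  Group 1: 'd' x 1 (positions 0-0)
  Group 2: 'c' x 2 (positions 1-2)
  Group 3: 'd' x 2 (positions 3-4)
  Group 4: 'c' x 1 (positions 5-5)
  Group 5: 'a' x 2 (positions 6-7)
Total groups: 5

5


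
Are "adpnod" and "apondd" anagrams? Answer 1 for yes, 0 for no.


Strings: "adpnod", "apondd"
Sorted first:  addnop
Sorted second: addnop
Sorted forms match => anagrams

1


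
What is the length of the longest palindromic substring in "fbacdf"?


Input: "fbacdf"
Checking substrings for palindromes:
  No multi-char palindromic substrings found
Longest palindromic substring: "f" with length 1

1


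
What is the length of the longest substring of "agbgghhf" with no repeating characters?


Input: "agbgghhf"
Sliding window (track last position of each char):
  Position 0 ('a'): window [0,0] length 1 -- new best
  Position 1 ('g'): window [0,1] length 2 -- new best
  Position 2 ('b'): window [0,2] length 3 -- new best
  Position 3 ('g'): repeat (last at 1), move window start to 2
  Position 3 ('g'): window [2,3] length 2
  Position 4 ('g'): repeat (last at 3), move window start to 4
  Position 4 ('g'): window [4,4] length 1
  Position 5 ('h'): window [4,5] length 2
  Position 6 ('h'): repeat (last at 5), move window start to 6
  Position 6 ('h'): window [6,6] length 1
  Position 7 ('f'): window [6,7] length 2
Longest substring with no repeats: "agb" with length 3

3


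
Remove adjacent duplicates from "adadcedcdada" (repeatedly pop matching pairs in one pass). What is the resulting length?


Input: adadcedcdada
Stack-based adjacent duplicate removal:
  Read 'a': push. Stack: a
  Read 'd': push. Stack: ad
  Read 'a': push. Stack: ada
  Read 'd': push. Stack: adad
  Read 'c': push. Stack: adadc
  Read 'e': push. Stack: adadce
  Read 'd': push. Stack: adadced
  Read 'c': push. Stack: adadcedc
  Read 'd': push. Stack: adadcedcd
  Read 'a': push. Stack: adadcedcda
  Read 'd': push. Stack: adadcedcdad
  Read 'a': push. Stack: adadcedcdada
Final stack: "adadcedcdada" (length 12)

12


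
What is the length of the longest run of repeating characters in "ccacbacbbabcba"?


Input: "ccacbacbbabcba"
Scanning for longest run:
  Position 1 ('c'): continues run of 'c', length=2
  Position 2 ('a'): new char, reset run to 1
  Position 3 ('c'): new char, reset run to 1
  Position 4 ('b'): new char, reset run to 1
  Position 5 ('a'): new char, reset run to 1
  Position 6 ('c'): new char, reset run to 1
  Position 7 ('b'): new char, reset run to 1
  Position 8 ('b'): continues run of 'b', length=2
  Position 9 ('a'): new char, reset run to 1
  Position 10 ('b'): new char, reset run to 1
  Position 11 ('c'): new char, reset run to 1
  Position 12 ('b'): new char, reset run to 1
  Position 13 ('a'): new char, reset run to 1
Longest run: 'c' with length 2

2


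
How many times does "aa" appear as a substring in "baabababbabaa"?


Searching for "aa" in "baabababbabaa"
Scanning each position:
  Position 0: "ba" => no
  Position 1: "aa" => MATCH
  Position 2: "ab" => no
  Position 3: "ba" => no
  Position 4: "ab" => no
  Position 5: "ba" => no
  Position 6: "ab" => no
  Position 7: "bb" => no
  Position 8: "ba" => no
  Position 9: "ab" => no
  Position 10: "ba" => no
  Position 11: "aa" => MATCH
Total occurrences: 2

2


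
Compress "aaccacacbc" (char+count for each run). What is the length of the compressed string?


Input: aaccacacbc
Runs:
  'a' x 2 => "a2"
  'c' x 2 => "c2"
  'a' x 1 => "a1"
  'c' x 1 => "c1"
  'a' x 1 => "a1"
  'c' x 1 => "c1"
  'b' x 1 => "b1"
  'c' x 1 => "c1"
Compressed: "a2c2a1c1a1c1b1c1"
Compressed length: 16

16


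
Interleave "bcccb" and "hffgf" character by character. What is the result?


Interleaving "bcccb" and "hffgf":
  Position 0: 'b' from first, 'h' from second => "bh"
  Position 1: 'c' from first, 'f' from second => "cf"
  Position 2: 'c' from first, 'f' from second => "cf"
  Position 3: 'c' from first, 'g' from second => "cg"
  Position 4: 'b' from first, 'f' from second => "bf"
Result: bhcfcfcgbf

bhcfcfcgbf


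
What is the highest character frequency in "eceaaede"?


Input: eceaaede
Character counts:
  'a': 2
  'c': 1
  'd': 1
  'e': 4
Maximum frequency: 4

4


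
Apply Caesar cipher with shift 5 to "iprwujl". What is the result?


Caesar cipher: shift "iprwujl" by 5
  'i' (pos 8) + 5 = pos 13 = 'n'
  'p' (pos 15) + 5 = pos 20 = 'u'
  'r' (pos 17) + 5 = pos 22 = 'w'
  'w' (pos 22) + 5 = pos 1 = 'b'
  'u' (pos 20) + 5 = pos 25 = 'z'
  'j' (pos 9) + 5 = pos 14 = 'o'
  'l' (pos 11) + 5 = pos 16 = 'q'
Result: nuwbzoq

nuwbzoq


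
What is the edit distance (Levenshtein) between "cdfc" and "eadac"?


Computing edit distance: "cdfc" -> "eadac"
DP table:
           e    a    d    a    c
      0    1    2    3    4    5
  c   1    1    2    3    4    4
  d   2    2    2    2    3    4
  f   3    3    3    3    3    4
  c   4    4    4    4    4    3
Edit distance = dp[4][5] = 3

3


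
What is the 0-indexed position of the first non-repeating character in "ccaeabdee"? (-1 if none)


Input: ccaeabdee
Character frequencies:
  'a': 2
  'b': 1
  'c': 2
  'd': 1
  'e': 3
Scanning left to right for freq == 1:
  Position 0 ('c'): freq=2, skip
  Position 1 ('c'): freq=2, skip
  Position 2 ('a'): freq=2, skip
  Position 3 ('e'): freq=3, skip
  Position 4 ('a'): freq=2, skip
  Position 5 ('b'): unique! => answer = 5

5


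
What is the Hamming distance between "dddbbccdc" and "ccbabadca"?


Comparing "dddbbccdc" and "ccbabadca" position by position:
  Position 0: 'd' vs 'c' => differ
  Position 1: 'd' vs 'c' => differ
  Position 2: 'd' vs 'b' => differ
  Position 3: 'b' vs 'a' => differ
  Position 4: 'b' vs 'b' => same
  Position 5: 'c' vs 'a' => differ
  Position 6: 'c' vs 'd' => differ
  Position 7: 'd' vs 'c' => differ
  Position 8: 'c' vs 'a' => differ
Total differences (Hamming distance): 8

8


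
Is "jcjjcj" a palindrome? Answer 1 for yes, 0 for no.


Input: jcjjcj
Reversed: jcjjcj
  Compare pos 0 ('j') with pos 5 ('j'): match
  Compare pos 1 ('c') with pos 4 ('c'): match
  Compare pos 2 ('j') with pos 3 ('j'): match
Result: palindrome

1


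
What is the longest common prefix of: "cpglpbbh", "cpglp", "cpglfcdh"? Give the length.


Words: cpglpbbh, cpglp, cpglfcdh
  Position 0: all 'c' => match
  Position 1: all 'p' => match
  Position 2: all 'g' => match
  Position 3: all 'l' => match
  Position 4: ('p', 'p', 'f') => mismatch, stop
LCP = "cpgl" (length 4)

4


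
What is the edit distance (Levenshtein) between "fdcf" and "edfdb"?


Computing edit distance: "fdcf" -> "edfdb"
DP table:
           e    d    f    d    b
      0    1    2    3    4    5
  f   1    1    2    2    3    4
  d   2    2    1    2    2    3
  c   3    3    2    2    3    3
  f   4    4    3    2    3    4
Edit distance = dp[4][5] = 4

4


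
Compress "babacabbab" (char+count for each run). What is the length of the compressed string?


Input: babacabbab
Runs:
  'b' x 1 => "b1"
  'a' x 1 => "a1"
  'b' x 1 => "b1"
  'a' x 1 => "a1"
  'c' x 1 => "c1"
  'a' x 1 => "a1"
  'b' x 2 => "b2"
  'a' x 1 => "a1"
  'b' x 1 => "b1"
Compressed: "b1a1b1a1c1a1b2a1b1"
Compressed length: 18

18


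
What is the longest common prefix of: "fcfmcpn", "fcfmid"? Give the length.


Words: fcfmcpn, fcfmid
  Position 0: all 'f' => match
  Position 1: all 'c' => match
  Position 2: all 'f' => match
  Position 3: all 'm' => match
  Position 4: ('c', 'i') => mismatch, stop
LCP = "fcfm" (length 4)

4


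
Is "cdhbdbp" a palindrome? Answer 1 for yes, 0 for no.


Input: cdhbdbp
Reversed: pbdbhdc
  Compare pos 0 ('c') with pos 6 ('p'): MISMATCH
  Compare pos 1 ('d') with pos 5 ('b'): MISMATCH
  Compare pos 2 ('h') with pos 4 ('d'): MISMATCH
Result: not a palindrome

0


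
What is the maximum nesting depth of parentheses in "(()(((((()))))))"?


Input: "(()(((((()))))))"
Tracking depth:
  Position 0 '(': depth becomes 1
  Position 1 '(': depth becomes 2
  Position 2 ')': depth becomes 1
  Position 3 '(': depth becomes 2
  Position 4 '(': depth becomes 3
  Position 5 '(': depth becomes 4
  Position 6 '(': depth becomes 5
  Position 7 '(': depth becomes 6
  Position 8 '(': depth becomes 7
  Position 9 ')': depth becomes 6
  Position 10 ')': depth becomes 5
  Position 11 ')': depth becomes 4
  Position 12 ')': depth becomes 3
  Position 13 ')': depth becomes 2
  Position 14 ')': depth becomes 1
  Position 15 ')': depth becomes 0
Maximum depth reached: 7

7


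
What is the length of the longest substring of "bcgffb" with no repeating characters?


Input: "bcgffb"
Sliding window (track last position of each char):
  Position 0 ('b'): window [0,0] length 1 -- new best
  Position 1 ('c'): window [0,1] length 2 -- new best
  Position 2 ('g'): window [0,2] length 3 -- new best
  Position 3 ('f'): window [0,3] length 4 -- new best
  Position 4 ('f'): repeat (last at 3), move window start to 4
  Position 4 ('f'): window [4,4] length 1
  Position 5 ('b'): window [4,5] length 2
Longest substring with no repeats: "bcgf" with length 4

4


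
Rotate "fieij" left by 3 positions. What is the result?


Input: "fieij", rotate left by 3
First 3 characters: "fie"
Remaining characters: "ij"
Concatenate remaining + first: "ij" + "fie" = "ijfie"

ijfie


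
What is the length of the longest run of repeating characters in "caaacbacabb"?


Input: "caaacbacabb"
Scanning for longest run:
  Position 1 ('a'): new char, reset run to 1
  Position 2 ('a'): continues run of 'a', length=2
  Position 3 ('a'): continues run of 'a', length=3
  Position 4 ('c'): new char, reset run to 1
  Position 5 ('b'): new char, reset run to 1
  Position 6 ('a'): new char, reset run to 1
  Position 7 ('c'): new char, reset run to 1
  Position 8 ('a'): new char, reset run to 1
  Position 9 ('b'): new char, reset run to 1
  Position 10 ('b'): continues run of 'b', length=2
Longest run: 'a' with length 3

3


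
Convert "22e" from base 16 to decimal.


Input: "22e" in base 16
Positional expansion:
  Digit '2' (value 2) x 16^2 = 512
  Digit '2' (value 2) x 16^1 = 32
  Digit 'e' (value 14) x 16^0 = 14
Sum = 558

558


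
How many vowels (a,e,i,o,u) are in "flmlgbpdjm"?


Input: flmlgbpdjm
Checking each character:
  'f' at position 0: consonant
  'l' at position 1: consonant
  'm' at position 2: consonant
  'l' at position 3: consonant
  'g' at position 4: consonant
  'b' at position 5: consonant
  'p' at position 6: consonant
  'd' at position 7: consonant
  'j' at position 8: consonant
  'm' at position 9: consonant
Total vowels: 0

0


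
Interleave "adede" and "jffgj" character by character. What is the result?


Interleaving "adede" and "jffgj":
  Position 0: 'a' from first, 'j' from second => "aj"
  Position 1: 'd' from first, 'f' from second => "df"
  Position 2: 'e' from first, 'f' from second => "ef"
  Position 3: 'd' from first, 'g' from second => "dg"
  Position 4: 'e' from first, 'j' from second => "ej"
Result: ajdfefdgej

ajdfefdgej


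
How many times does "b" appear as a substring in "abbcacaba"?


Searching for "b" in "abbcacaba"
Scanning each position:
  Position 0: "a" => no
  Position 1: "b" => MATCH
  Position 2: "b" => MATCH
  Position 3: "c" => no
  Position 4: "a" => no
  Position 5: "c" => no
  Position 6: "a" => no
  Position 7: "b" => MATCH
  Position 8: "a" => no
Total occurrences: 3

3


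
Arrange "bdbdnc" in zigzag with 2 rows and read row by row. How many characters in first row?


Zigzag "bdbdnc" into 2 rows:
Placing characters:
  'b' => row 0
  'd' => row 1
  'b' => row 0
  'd' => row 1
  'n' => row 0
  'c' => row 1
Rows:
  Row 0: "bbn"
  Row 1: "ddc"
First row length: 3

3


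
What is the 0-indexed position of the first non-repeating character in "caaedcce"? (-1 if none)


Input: caaedcce
Character frequencies:
  'a': 2
  'c': 3
  'd': 1
  'e': 2
Scanning left to right for freq == 1:
  Position 0 ('c'): freq=3, skip
  Position 1 ('a'): freq=2, skip
  Position 2 ('a'): freq=2, skip
  Position 3 ('e'): freq=2, skip
  Position 4 ('d'): unique! => answer = 4

4


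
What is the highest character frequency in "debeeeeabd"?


Input: debeeeeabd
Character counts:
  'a': 1
  'b': 2
  'd': 2
  'e': 5
Maximum frequency: 5

5


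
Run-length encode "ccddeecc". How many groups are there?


Input: ccddeecc
Scanning for consecutive runs:
  Group 1: 'c' x 2 (positions 0-1)
  Group 2: 'd' x 2 (positions 2-3)
  Group 3: 'e' x 2 (positions 4-5)
  Group 4: 'c' x 2 (positions 6-7)
Total groups: 4

4


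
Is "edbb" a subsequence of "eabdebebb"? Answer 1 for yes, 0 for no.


Check if "edbb" is a subsequence of "eabdebebb"
Greedy scan:
  Position 0 ('e'): matches sub[0] = 'e'
  Position 1 ('a'): no match needed
  Position 2 ('b'): no match needed
  Position 3 ('d'): matches sub[1] = 'd'
  Position 4 ('e'): no match needed
  Position 5 ('b'): matches sub[2] = 'b'
  Position 6 ('e'): no match needed
  Position 7 ('b'): matches sub[3] = 'b'
  Position 8 ('b'): no match needed
All 4 characters matched => is a subsequence

1


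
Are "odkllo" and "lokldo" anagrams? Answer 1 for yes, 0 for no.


Strings: "odkllo", "lokldo"
Sorted first:  dklloo
Sorted second: dklloo
Sorted forms match => anagrams

1


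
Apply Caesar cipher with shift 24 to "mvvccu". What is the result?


Caesar cipher: shift "mvvccu" by 24
  'm' (pos 12) + 24 = pos 10 = 'k'
  'v' (pos 21) + 24 = pos 19 = 't'
  'v' (pos 21) + 24 = pos 19 = 't'
  'c' (pos 2) + 24 = pos 0 = 'a'
  'c' (pos 2) + 24 = pos 0 = 'a'
  'u' (pos 20) + 24 = pos 18 = 's'
Result: kttaas

kttaas


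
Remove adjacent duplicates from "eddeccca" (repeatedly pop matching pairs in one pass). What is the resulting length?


Input: eddeccca
Stack-based adjacent duplicate removal:
  Read 'e': push. Stack: e
  Read 'd': push. Stack: ed
  Read 'd': matches stack top 'd' => pop. Stack: e
  Read 'e': matches stack top 'e' => pop. Stack: (empty)
  Read 'c': push. Stack: c
  Read 'c': matches stack top 'c' => pop. Stack: (empty)
  Read 'c': push. Stack: c
  Read 'a': push. Stack: ca
Final stack: "ca" (length 2)

2


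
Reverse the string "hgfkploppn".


Input: hgfkploppn
Reading characters right to left:
  Position 9: 'n'
  Position 8: 'p'
  Position 7: 'p'
  Position 6: 'o'
  Position 5: 'l'
  Position 4: 'p'
  Position 3: 'k'
  Position 2: 'f'
  Position 1: 'g'
  Position 0: 'h'
Reversed: nppolpkfgh

nppolpkfgh


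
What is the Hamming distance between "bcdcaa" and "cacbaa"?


Comparing "bcdcaa" and "cacbaa" position by position:
  Position 0: 'b' vs 'c' => differ
  Position 1: 'c' vs 'a' => differ
  Position 2: 'd' vs 'c' => differ
  Position 3: 'c' vs 'b' => differ
  Position 4: 'a' vs 'a' => same
  Position 5: 'a' vs 'a' => same
Total differences (Hamming distance): 4

4


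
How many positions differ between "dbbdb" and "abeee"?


Comparing "dbbdb" and "abeee" position by position:
  Position 0: 'd' vs 'a' => DIFFER
  Position 1: 'b' vs 'b' => same
  Position 2: 'b' vs 'e' => DIFFER
  Position 3: 'd' vs 'e' => DIFFER
  Position 4: 'b' vs 'e' => DIFFER
Positions that differ: 4

4


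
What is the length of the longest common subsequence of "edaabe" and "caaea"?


LCS of "edaabe" and "caaea"
DP table:
           c    a    a    e    a
      0    0    0    0    0    0
  e   0    0    0    0    1    1
  d   0    0    0    0    1    1
  a   0    0    1    1    1    2
  a   0    0    1    2    2    2
  b   0    0    1    2    2    2
  e   0    0    1    2    3    3
LCS length = dp[6][5] = 3

3


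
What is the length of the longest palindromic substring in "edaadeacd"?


Input: "edaadeacd"
Checking substrings for palindromes:
  [0:6] "edaade" (len 6) => palindrome
  [1:5] "daad" (len 4) => palindrome
  [2:4] "aa" (len 2) => palindrome
Longest palindromic substring: "edaade" with length 6

6


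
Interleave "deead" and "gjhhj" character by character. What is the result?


Interleaving "deead" and "gjhhj":
  Position 0: 'd' from first, 'g' from second => "dg"
  Position 1: 'e' from first, 'j' from second => "ej"
  Position 2: 'e' from first, 'h' from second => "eh"
  Position 3: 'a' from first, 'h' from second => "ah"
  Position 4: 'd' from first, 'j' from second => "dj"
Result: dgejehahdj

dgejehahdj


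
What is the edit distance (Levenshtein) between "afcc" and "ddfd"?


Computing edit distance: "afcc" -> "ddfd"
DP table:
           d    d    f    d
      0    1    2    3    4
  a   1    1    2    3    4
  f   2    2    2    2    3
  c   3    3    3    3    3
  c   4    4    4    4    4
Edit distance = dp[4][4] = 4

4


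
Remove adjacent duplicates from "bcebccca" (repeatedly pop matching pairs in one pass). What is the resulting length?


Input: bcebccca
Stack-based adjacent duplicate removal:
  Read 'b': push. Stack: b
  Read 'c': push. Stack: bc
  Read 'e': push. Stack: bce
  Read 'b': push. Stack: bceb
  Read 'c': push. Stack: bcebc
  Read 'c': matches stack top 'c' => pop. Stack: bceb
  Read 'c': push. Stack: bcebc
  Read 'a': push. Stack: bcebca
Final stack: "bcebca" (length 6)

6


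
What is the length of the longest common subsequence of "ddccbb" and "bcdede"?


LCS of "ddccbb" and "bcdede"
DP table:
           b    c    d    e    d    e
      0    0    0    0    0    0    0
  d   0    0    0    1    1    1    1
  d   0    0    0    1    1    2    2
  c   0    0    1    1    1    2    2
  c   0    0    1    1    1    2    2
  b   0    1    1    1    1    2    2
  b   0    1    1    1    1    2    2
LCS length = dp[6][6] = 2

2


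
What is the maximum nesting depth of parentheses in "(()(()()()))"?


Input: "(()(()()()))"
Tracking depth:
  Position 0 '(': depth becomes 1
  Position 1 '(': depth becomes 2
  Position 2 ')': depth becomes 1
  Position 3 '(': depth becomes 2
  Position 4 '(': depth becomes 3
  Position 5 ')': depth becomes 2
  Position 6 '(': depth becomes 3
  Position 7 ')': depth becomes 2
  Position 8 '(': depth becomes 3
  Position 9 ')': depth becomes 2
  Position 10 ')': depth becomes 1
  Position 11 ')': depth becomes 0
Maximum depth reached: 3

3


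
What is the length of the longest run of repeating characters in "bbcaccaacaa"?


Input: "bbcaccaacaa"
Scanning for longest run:
  Position 1 ('b'): continues run of 'b', length=2
  Position 2 ('c'): new char, reset run to 1
  Position 3 ('a'): new char, reset run to 1
  Position 4 ('c'): new char, reset run to 1
  Position 5 ('c'): continues run of 'c', length=2
  Position 6 ('a'): new char, reset run to 1
  Position 7 ('a'): continues run of 'a', length=2
  Position 8 ('c'): new char, reset run to 1
  Position 9 ('a'): new char, reset run to 1
  Position 10 ('a'): continues run of 'a', length=2
Longest run: 'b' with length 2

2


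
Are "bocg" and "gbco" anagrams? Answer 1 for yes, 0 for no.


Strings: "bocg", "gbco"
Sorted first:  bcgo
Sorted second: bcgo
Sorted forms match => anagrams

1


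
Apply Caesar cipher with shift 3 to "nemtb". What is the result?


Caesar cipher: shift "nemtb" by 3
  'n' (pos 13) + 3 = pos 16 = 'q'
  'e' (pos 4) + 3 = pos 7 = 'h'
  'm' (pos 12) + 3 = pos 15 = 'p'
  't' (pos 19) + 3 = pos 22 = 'w'
  'b' (pos 1) + 3 = pos 4 = 'e'
Result: qhpwe

qhpwe


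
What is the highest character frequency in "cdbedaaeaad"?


Input: cdbedaaeaad
Character counts:
  'a': 4
  'b': 1
  'c': 1
  'd': 3
  'e': 2
Maximum frequency: 4

4


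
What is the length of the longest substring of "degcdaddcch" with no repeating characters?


Input: "degcdaddcch"
Sliding window (track last position of each char):
  Position 0 ('d'): window [0,0] length 1 -- new best
  Position 1 ('e'): window [0,1] length 2 -- new best
  Position 2 ('g'): window [0,2] length 3 -- new best
  Position 3 ('c'): window [0,3] length 4 -- new best
  Position 4 ('d'): repeat (last at 0), move window start to 1
  Position 4 ('d'): window [1,4] length 4
  Position 5 ('a'): window [1,5] length 5 -- new best
  Position 6 ('d'): repeat (last at 4), move window start to 5
  Position 6 ('d'): window [5,6] length 2
  Position 7 ('d'): repeat (last at 6), move window start to 7
  Position 7 ('d'): window [7,7] length 1
  Position 8 ('c'): window [7,8] length 2
  Position 9 ('c'): repeat (last at 8), move window start to 9
  Position 9 ('c'): window [9,9] length 1
  Position 10 ('h'): window [9,10] length 2
Longest substring with no repeats: "egcda" with length 5

5


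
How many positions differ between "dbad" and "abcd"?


Comparing "dbad" and "abcd" position by position:
  Position 0: 'd' vs 'a' => DIFFER
  Position 1: 'b' vs 'b' => same
  Position 2: 'a' vs 'c' => DIFFER
  Position 3: 'd' vs 'd' => same
Positions that differ: 2

2


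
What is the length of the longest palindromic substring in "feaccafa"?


Input: "feaccafa"
Checking substrings for palindromes:
  [2:6] "acca" (len 4) => palindrome
  [5:8] "afa" (len 3) => palindrome
  [3:5] "cc" (len 2) => palindrome
Longest palindromic substring: "acca" with length 4

4


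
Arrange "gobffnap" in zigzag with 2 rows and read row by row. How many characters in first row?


Zigzag "gobffnap" into 2 rows:
Placing characters:
  'g' => row 0
  'o' => row 1
  'b' => row 0
  'f' => row 1
  'f' => row 0
  'n' => row 1
  'a' => row 0
  'p' => row 1
Rows:
  Row 0: "gbfa"
  Row 1: "ofnp"
First row length: 4

4


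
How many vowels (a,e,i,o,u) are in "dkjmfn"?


Input: dkjmfn
Checking each character:
  'd' at position 0: consonant
  'k' at position 1: consonant
  'j' at position 2: consonant
  'm' at position 3: consonant
  'f' at position 4: consonant
  'n' at position 5: consonant
Total vowels: 0

0


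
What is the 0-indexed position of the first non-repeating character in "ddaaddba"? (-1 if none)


Input: ddaaddba
Character frequencies:
  'a': 3
  'b': 1
  'd': 4
Scanning left to right for freq == 1:
  Position 0 ('d'): freq=4, skip
  Position 1 ('d'): freq=4, skip
  Position 2 ('a'): freq=3, skip
  Position 3 ('a'): freq=3, skip
  Position 4 ('d'): freq=4, skip
  Position 5 ('d'): freq=4, skip
  Position 6 ('b'): unique! => answer = 6

6


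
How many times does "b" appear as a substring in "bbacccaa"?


Searching for "b" in "bbacccaa"
Scanning each position:
  Position 0: "b" => MATCH
  Position 1: "b" => MATCH
  Position 2: "a" => no
  Position 3: "c" => no
  Position 4: "c" => no
  Position 5: "c" => no
  Position 6: "a" => no
  Position 7: "a" => no
Total occurrences: 2

2


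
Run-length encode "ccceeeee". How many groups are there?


Input: ccceeeee
Scanning for consecutive runs:
  Group 1: 'c' x 3 (positions 0-2)
  Group 2: 'e' x 5 (positions 3-7)
Total groups: 2

2


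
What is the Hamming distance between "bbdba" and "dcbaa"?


Comparing "bbdba" and "dcbaa" position by position:
  Position 0: 'b' vs 'd' => differ
  Position 1: 'b' vs 'c' => differ
  Position 2: 'd' vs 'b' => differ
  Position 3: 'b' vs 'a' => differ
  Position 4: 'a' vs 'a' => same
Total differences (Hamming distance): 4

4


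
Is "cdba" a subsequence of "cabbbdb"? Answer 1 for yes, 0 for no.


Check if "cdba" is a subsequence of "cabbbdb"
Greedy scan:
  Position 0 ('c'): matches sub[0] = 'c'
  Position 1 ('a'): no match needed
  Position 2 ('b'): no match needed
  Position 3 ('b'): no match needed
  Position 4 ('b'): no match needed
  Position 5 ('d'): matches sub[1] = 'd'
  Position 6 ('b'): matches sub[2] = 'b'
Only matched 3/4 characters => not a subsequence

0


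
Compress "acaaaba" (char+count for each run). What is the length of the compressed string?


Input: acaaaba
Runs:
  'a' x 1 => "a1"
  'c' x 1 => "c1"
  'a' x 3 => "a3"
  'b' x 1 => "b1"
  'a' x 1 => "a1"
Compressed: "a1c1a3b1a1"
Compressed length: 10

10


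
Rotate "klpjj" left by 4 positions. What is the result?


Input: "klpjj", rotate left by 4
First 4 characters: "klpj"
Remaining characters: "j"
Concatenate remaining + first: "j" + "klpj" = "jklpj"

jklpj


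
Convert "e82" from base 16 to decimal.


Input: "e82" in base 16
Positional expansion:
  Digit 'e' (value 14) x 16^2 = 3584
  Digit '8' (value 8) x 16^1 = 128
  Digit '2' (value 2) x 16^0 = 2
Sum = 3714

3714


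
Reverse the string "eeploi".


Input: eeploi
Reading characters right to left:
  Position 5: 'i'
  Position 4: 'o'
  Position 3: 'l'
  Position 2: 'p'
  Position 1: 'e'
  Position 0: 'e'
Reversed: iolpee

iolpee


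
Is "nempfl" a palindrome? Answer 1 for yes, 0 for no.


Input: nempfl
Reversed: lfpmen
  Compare pos 0 ('n') with pos 5 ('l'): MISMATCH
  Compare pos 1 ('e') with pos 4 ('f'): MISMATCH
  Compare pos 2 ('m') with pos 3 ('p'): MISMATCH
Result: not a palindrome

0


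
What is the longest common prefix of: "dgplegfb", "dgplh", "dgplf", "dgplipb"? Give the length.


Words: dgplegfb, dgplh, dgplf, dgplipb
  Position 0: all 'd' => match
  Position 1: all 'g' => match
  Position 2: all 'p' => match
  Position 3: all 'l' => match
  Position 4: ('e', 'h', 'f', 'i') => mismatch, stop
LCP = "dgpl" (length 4)

4


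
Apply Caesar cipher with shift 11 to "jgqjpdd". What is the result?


Caesar cipher: shift "jgqjpdd" by 11
  'j' (pos 9) + 11 = pos 20 = 'u'
  'g' (pos 6) + 11 = pos 17 = 'r'
  'q' (pos 16) + 11 = pos 1 = 'b'
  'j' (pos 9) + 11 = pos 20 = 'u'
  'p' (pos 15) + 11 = pos 0 = 'a'
  'd' (pos 3) + 11 = pos 14 = 'o'
  'd' (pos 3) + 11 = pos 14 = 'o'
Result: urbuaoo

urbuaoo


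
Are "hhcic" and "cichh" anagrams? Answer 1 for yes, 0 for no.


Strings: "hhcic", "cichh"
Sorted first:  cchhi
Sorted second: cchhi
Sorted forms match => anagrams

1


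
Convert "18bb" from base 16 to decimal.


Input: "18bb" in base 16
Positional expansion:
  Digit '1' (value 1) x 16^3 = 4096
  Digit '8' (value 8) x 16^2 = 2048
  Digit 'b' (value 11) x 16^1 = 176
  Digit 'b' (value 11) x 16^0 = 11
Sum = 6331

6331


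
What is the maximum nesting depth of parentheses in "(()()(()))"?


Input: "(()()(()))"
Tracking depth:
  Position 0 '(': depth becomes 1
  Position 1 '(': depth becomes 2
  Position 2 ')': depth becomes 1
  Position 3 '(': depth becomes 2
  Position 4 ')': depth becomes 1
  Position 5 '(': depth becomes 2
  Position 6 '(': depth becomes 3
  Position 7 ')': depth becomes 2
  Position 8 ')': depth becomes 1
  Position 9 ')': depth becomes 0
Maximum depth reached: 3

3
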